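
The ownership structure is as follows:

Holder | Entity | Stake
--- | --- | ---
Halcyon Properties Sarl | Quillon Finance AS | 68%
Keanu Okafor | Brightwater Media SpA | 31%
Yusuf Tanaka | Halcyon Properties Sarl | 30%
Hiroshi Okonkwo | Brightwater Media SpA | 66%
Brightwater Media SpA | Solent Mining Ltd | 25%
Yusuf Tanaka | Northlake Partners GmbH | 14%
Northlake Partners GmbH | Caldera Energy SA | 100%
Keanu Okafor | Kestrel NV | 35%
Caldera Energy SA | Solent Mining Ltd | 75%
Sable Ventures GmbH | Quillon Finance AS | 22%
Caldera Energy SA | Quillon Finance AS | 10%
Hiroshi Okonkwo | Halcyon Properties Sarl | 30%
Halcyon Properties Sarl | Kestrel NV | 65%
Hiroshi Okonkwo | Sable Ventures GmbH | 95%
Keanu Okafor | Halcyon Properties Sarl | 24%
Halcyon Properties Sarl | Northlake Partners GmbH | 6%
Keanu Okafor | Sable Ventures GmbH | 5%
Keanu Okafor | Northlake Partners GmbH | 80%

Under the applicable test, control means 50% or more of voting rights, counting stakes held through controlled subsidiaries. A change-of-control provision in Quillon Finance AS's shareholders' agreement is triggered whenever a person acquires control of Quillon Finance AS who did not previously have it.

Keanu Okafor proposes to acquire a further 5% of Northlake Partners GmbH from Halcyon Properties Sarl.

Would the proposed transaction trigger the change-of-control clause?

No

The purchase adds only to Keanu's holdings (Halcyon's stake shrinks), so Keanu is the only person who could newly come to control Quillon.
Keanu holds 80% of Northlake, so Keanu controls Northlake.
Northlake holds 100% of Caldera, so Keanu controls Caldera.
Caldera holds 75% of Solent, so Keanu controls Solent.
In Quillon, Keanu's side holds only 10%, not ≥ 50%.
So before the transaction, Keanu does not control Quillon.
After the purchase, Keanu's direct stake in Northlake rises to 80% + 5% = 85%, and Halcyon's stake falls to 1%.
Keanu holds 85% of Northlake, so Keanu controls Northlake.
After the transaction, Keanu's side holds 10% of Quillon, not ≥ 50%, so Keanu still does not control Quillon.
No new person acquires control, so the clause is not triggered.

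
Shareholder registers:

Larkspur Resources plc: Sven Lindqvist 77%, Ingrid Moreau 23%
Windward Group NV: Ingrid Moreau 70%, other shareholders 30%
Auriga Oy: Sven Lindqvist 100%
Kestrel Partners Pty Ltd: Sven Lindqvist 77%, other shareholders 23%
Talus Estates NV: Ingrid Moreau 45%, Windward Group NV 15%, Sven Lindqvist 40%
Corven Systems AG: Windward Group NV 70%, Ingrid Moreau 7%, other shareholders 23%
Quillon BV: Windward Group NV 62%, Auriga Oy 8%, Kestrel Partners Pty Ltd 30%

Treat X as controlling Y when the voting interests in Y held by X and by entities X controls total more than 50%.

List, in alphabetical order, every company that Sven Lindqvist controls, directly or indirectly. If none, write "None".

Auriga Oy, Kestrel Partners Pty Ltd, Larkspur Resources plc

Sven holds 77% of Larkspur, so Sven controls Larkspur.
Sven holds 100% of Auriga, so Sven controls Auriga.
Sven holds 77% of Kestrel, so Sven controls Kestrel.
No other company's threshold is met.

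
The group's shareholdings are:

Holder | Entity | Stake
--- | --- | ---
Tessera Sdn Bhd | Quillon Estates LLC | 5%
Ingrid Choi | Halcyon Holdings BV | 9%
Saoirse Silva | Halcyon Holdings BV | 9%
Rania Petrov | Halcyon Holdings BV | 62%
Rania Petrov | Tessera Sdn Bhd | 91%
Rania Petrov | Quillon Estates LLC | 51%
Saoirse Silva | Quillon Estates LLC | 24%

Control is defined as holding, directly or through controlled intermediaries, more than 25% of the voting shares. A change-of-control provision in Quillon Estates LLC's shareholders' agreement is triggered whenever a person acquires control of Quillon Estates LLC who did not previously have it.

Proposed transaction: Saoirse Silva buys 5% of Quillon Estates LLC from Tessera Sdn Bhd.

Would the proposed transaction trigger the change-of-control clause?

The purchase adds only to Saoirse's holdings (Tessera's stake shrinks), so Saoirse is the only person who could newly come to control Quillon.
Saoirse's largest direct stake is 24% in Quillon, which does not meet the threshold, so Saoirse controls no company.
In Quillon, Saoirse's side holds only 24%, not > 25%.
So before the transaction, Saoirse does not control Quillon.
After the purchase, Saoirse's direct stake in Quillon rises to 24% + 5% = 29%, and Tessera's stake falls to 0%.
Saoirse holds 29% of Quillon, so Saoirse controls Quillon.
Saoirse did not control Quillon before and does after, so the clause is triggered.

Yes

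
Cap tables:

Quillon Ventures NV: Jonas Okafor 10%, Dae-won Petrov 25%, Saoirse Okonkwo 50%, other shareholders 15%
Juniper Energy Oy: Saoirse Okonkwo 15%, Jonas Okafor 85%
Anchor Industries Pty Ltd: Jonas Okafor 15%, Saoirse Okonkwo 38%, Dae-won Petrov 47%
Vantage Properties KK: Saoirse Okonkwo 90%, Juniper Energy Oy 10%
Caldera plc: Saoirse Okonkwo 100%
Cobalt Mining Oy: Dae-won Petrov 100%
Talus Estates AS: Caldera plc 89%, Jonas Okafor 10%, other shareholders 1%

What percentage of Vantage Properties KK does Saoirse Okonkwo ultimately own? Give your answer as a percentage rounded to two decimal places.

Saoirse reaches Vantage along 2 paths.
Direct stake: 90% = 90%.
Via Juniper: 15% × 10% = 1.5%.
Total: 90% + 1.5% = 91.5%.
Rounded: 91.50%.

91.50%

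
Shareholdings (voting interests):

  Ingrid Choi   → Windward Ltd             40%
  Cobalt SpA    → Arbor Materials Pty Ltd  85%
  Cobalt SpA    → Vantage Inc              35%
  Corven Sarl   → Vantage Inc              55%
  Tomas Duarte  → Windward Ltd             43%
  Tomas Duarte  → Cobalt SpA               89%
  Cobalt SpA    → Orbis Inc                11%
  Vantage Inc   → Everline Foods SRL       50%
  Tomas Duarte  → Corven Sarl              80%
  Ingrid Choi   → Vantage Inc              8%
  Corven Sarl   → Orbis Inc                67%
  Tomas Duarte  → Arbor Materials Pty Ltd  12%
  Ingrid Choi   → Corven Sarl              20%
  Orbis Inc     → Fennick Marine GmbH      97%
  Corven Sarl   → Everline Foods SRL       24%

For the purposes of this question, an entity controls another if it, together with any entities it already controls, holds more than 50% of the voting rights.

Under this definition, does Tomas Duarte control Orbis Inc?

Yes

Tomas holds 80% of Corven, so Tomas controls Corven.
Tomas holds 89% of Cobalt, so Tomas controls Cobalt.
Cobalt and Corven together hold 11% + 67% = 78% of Orbis, so Tomas controls Orbis.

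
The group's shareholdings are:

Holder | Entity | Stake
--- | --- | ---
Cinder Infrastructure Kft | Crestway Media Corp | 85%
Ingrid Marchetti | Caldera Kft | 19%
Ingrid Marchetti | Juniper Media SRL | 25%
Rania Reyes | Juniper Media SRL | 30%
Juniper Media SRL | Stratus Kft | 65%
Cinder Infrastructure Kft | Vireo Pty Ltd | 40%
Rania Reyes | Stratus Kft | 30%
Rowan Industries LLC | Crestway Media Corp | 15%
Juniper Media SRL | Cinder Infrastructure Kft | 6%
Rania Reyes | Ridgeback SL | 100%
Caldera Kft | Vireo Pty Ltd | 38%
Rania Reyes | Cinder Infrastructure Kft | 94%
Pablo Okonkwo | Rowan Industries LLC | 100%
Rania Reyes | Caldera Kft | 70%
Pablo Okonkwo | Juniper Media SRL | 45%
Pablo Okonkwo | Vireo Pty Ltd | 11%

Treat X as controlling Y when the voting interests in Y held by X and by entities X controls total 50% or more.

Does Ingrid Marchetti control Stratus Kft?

No

Ingrid's largest direct stake is 25% in Juniper, which does not meet the threshold, so Ingrid controls no company.
Neither Ingrid nor any entity Ingrid controls holds any voting interest in Stratus.
So Ingrid does not control Stratus.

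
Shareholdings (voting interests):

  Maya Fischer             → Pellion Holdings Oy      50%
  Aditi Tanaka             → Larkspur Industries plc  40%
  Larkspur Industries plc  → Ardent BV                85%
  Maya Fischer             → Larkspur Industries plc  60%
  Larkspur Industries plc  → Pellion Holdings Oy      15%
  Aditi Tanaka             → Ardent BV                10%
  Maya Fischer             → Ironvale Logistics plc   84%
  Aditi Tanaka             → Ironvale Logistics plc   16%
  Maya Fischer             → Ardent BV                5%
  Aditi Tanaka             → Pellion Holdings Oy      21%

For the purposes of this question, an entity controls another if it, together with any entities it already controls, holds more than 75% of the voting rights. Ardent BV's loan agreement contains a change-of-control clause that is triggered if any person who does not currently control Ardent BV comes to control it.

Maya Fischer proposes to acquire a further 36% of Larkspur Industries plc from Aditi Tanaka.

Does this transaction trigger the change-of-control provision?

Yes

The purchase adds only to Maya's holdings (Aditi's stake shrinks), so Maya is the only person who could newly come to control Ardent.
Maya holds 84% of Ironvale, so Maya controls Ironvale.
In Ardent, Maya's side holds only 5%, not > 75%.
So before the transaction, Maya does not control Ardent.
After the purchase, Maya's direct stake in Larkspur rises to 60% + 36% = 96%, and Aditi's stake falls to 4%.
Maya holds 96% of Larkspur, so Maya controls Larkspur.
Larkspur and Maya together hold 85% + 5% = 90% of Ardent, so Maya controls Ardent.
Maya did not control Ardent before and does after, so the clause is triggered.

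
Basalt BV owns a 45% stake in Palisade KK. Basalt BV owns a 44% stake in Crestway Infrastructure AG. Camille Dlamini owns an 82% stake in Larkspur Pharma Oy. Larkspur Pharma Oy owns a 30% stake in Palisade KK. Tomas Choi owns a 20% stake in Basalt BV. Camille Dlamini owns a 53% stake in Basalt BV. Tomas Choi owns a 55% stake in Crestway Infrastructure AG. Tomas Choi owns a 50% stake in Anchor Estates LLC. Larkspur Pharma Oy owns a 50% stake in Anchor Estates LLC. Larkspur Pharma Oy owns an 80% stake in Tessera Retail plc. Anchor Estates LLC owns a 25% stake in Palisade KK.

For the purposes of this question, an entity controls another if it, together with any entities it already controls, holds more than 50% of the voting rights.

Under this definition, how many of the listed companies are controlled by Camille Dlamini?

4

Camille holds 82% of Larkspur, so Camille controls Larkspur.
Camille holds 53% of Basalt, so Camille controls Basalt.
Basalt and Larkspur together hold 45% + 30% = 75% of Palisade, so Camille controls Palisade.
Larkspur holds 80% of Tessera, so Camille controls Tessera.
No other company's threshold is met.
Camille controls 4 companies.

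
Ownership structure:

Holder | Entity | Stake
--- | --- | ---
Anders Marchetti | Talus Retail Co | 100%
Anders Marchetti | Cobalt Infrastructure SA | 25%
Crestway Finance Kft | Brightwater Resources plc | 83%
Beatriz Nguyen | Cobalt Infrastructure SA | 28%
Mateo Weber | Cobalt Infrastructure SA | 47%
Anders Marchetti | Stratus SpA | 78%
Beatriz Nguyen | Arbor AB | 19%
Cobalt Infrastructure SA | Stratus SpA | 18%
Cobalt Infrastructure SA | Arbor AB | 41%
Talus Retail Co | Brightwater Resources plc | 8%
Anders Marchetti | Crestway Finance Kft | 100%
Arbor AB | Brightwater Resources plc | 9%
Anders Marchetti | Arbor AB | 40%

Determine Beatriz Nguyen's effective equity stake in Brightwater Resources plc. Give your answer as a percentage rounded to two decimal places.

2.74%

Beatriz reaches Brightwater along 2 paths.
Via Arbor: 19% × 9% = 1.71%.
Via Cobalt → Arbor: 28% × 41% × 9% = 1.0332%.
Total: 1.71% + 1.0332% = 2.7432%.
Rounded: 2.74%.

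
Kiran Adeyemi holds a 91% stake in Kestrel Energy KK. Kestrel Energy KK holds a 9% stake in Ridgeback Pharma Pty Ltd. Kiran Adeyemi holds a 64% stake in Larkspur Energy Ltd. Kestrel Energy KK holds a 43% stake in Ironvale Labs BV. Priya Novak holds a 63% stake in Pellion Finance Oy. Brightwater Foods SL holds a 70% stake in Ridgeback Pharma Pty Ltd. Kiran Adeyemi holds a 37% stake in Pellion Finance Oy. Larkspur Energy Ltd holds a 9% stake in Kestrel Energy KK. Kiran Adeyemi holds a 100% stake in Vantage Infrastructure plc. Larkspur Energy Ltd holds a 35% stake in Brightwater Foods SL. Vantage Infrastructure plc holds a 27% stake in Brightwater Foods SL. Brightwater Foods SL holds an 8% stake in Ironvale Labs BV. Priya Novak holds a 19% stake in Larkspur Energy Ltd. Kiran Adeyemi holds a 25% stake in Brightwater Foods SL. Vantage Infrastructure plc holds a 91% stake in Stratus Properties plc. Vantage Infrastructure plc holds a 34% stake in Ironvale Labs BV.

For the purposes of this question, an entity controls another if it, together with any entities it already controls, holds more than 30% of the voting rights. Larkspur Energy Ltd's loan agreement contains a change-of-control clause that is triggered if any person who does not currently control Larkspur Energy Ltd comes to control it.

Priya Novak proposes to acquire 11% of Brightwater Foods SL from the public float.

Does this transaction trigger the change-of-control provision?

The purchase changes only Priya's holdings, so Priya is the only person who could newly come to control Larkspur.
Priya holds 63% of Pellion, so Priya controls Pellion.
In Larkspur, Priya's side holds only 19%, not > 30%.
So before the transaction, Priya does not control Larkspur.
After the purchase, Priya holds 11% of Brightwater directly.
Priya's side now holds 11% of Brightwater, not > 30%, so Priya still does not control Brightwater.
After the transaction, Priya's side holds 19% of Larkspur, not > 30%, so Priya still does not control Larkspur.
No new person acquires control, so the clause is not triggered.

No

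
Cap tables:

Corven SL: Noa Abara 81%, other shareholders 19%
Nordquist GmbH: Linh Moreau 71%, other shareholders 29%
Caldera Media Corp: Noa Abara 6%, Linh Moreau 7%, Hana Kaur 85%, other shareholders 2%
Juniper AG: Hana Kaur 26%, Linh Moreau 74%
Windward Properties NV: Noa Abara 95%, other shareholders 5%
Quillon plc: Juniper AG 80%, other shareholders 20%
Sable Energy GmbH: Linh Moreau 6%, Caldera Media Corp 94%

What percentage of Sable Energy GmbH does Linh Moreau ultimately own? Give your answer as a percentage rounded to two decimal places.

Linh reaches Sable along 2 paths.
Direct stake: 6% = 6%.
Via Caldera: 7% × 94% = 6.58%.
Total: 6% + 6.58% = 12.58%.

12.58%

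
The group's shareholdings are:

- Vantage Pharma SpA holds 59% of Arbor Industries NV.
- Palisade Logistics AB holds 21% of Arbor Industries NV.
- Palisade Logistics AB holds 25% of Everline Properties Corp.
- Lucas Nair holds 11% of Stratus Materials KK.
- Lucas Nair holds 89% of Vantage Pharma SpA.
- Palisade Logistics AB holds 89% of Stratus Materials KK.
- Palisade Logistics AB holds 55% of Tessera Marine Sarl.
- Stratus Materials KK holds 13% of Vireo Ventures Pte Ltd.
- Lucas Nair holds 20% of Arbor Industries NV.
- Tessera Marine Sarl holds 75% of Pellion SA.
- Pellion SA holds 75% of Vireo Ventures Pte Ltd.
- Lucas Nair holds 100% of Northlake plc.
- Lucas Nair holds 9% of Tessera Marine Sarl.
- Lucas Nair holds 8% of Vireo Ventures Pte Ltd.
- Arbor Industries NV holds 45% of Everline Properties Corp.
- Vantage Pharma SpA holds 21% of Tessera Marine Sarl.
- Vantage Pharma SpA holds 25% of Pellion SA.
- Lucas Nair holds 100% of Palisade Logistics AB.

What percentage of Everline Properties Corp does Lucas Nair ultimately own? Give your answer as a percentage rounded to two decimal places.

Lucas reaches Everline along 4 paths.
Via Arbor: 20% × 45% = 9%.
Via Vantage → Arbor: 89% × 59% × 45% = 23.6295%.
Via Palisade → Arbor: 100% × 21% × 45% = 9.45%.
Via Palisade: 100% × 25% = 25%.
Total: 9% + 23.6295% + 9.45% + 25% = 67.0795%.
Rounded: 67.08%.

67.08%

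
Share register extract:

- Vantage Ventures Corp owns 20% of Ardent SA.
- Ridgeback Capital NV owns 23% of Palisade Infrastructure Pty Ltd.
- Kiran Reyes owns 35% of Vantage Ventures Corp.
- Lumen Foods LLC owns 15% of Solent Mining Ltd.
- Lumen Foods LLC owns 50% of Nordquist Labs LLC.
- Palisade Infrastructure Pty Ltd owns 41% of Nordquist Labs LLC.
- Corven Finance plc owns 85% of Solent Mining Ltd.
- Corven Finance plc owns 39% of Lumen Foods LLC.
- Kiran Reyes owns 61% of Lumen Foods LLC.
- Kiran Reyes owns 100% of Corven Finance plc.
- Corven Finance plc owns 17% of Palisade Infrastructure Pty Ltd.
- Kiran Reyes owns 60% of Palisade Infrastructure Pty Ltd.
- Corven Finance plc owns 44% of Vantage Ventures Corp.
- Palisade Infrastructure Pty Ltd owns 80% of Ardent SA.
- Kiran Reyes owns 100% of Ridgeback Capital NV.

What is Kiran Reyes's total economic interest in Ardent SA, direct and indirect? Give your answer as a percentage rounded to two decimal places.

95.80%

Kiran reaches Ardent along 5 paths.
Via Corven → Vantage: 100% × 44% × 20% = 8.8%.
Via Vantage: 35% × 20% = 7%.
Via Palisade: 60% × 80% = 48%.
Via Ridgeback → Palisade: 100% × 23% × 80% = 18.4%.
Via Corven → Palisade: 100% × 17% × 80% = 13.6%.
Total: 8.8% + 7% + 48% + 18.4% + 13.6% = 95.8%.
Rounded: 95.80%.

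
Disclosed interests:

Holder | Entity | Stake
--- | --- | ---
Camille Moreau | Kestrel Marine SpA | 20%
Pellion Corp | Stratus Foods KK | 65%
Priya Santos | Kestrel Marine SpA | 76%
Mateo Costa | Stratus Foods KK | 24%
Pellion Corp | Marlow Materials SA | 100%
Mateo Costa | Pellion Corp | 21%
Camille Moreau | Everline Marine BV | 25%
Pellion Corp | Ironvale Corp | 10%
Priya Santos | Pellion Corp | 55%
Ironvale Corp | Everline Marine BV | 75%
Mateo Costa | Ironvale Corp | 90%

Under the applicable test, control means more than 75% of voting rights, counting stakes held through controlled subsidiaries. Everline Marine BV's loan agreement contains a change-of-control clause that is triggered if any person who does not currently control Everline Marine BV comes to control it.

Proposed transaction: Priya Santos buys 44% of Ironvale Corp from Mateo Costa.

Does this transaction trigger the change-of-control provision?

The purchase adds only to Priya's holdings (Mateo's stake shrinks), so Priya is the only person who could newly come to control Everline.
Priya holds 76% of Kestrel, so Priya controls Kestrel.
Neither Priya nor any entity Priya controls holds any voting interest in Everline.
So before the transaction, Priya does not control Everline.
After the purchase, Priya holds 44% of Ironvale directly, and Mateo's stake falls to 46%.
Priya's side now holds 44% of Ironvale, not > 75%, so Priya still does not control Ironvale.
After the transaction, neither Priya nor any entity Priya controls holds a voting interest in Everline, so Priya still does not control it.
No new person acquires control, so the clause is not triggered.

No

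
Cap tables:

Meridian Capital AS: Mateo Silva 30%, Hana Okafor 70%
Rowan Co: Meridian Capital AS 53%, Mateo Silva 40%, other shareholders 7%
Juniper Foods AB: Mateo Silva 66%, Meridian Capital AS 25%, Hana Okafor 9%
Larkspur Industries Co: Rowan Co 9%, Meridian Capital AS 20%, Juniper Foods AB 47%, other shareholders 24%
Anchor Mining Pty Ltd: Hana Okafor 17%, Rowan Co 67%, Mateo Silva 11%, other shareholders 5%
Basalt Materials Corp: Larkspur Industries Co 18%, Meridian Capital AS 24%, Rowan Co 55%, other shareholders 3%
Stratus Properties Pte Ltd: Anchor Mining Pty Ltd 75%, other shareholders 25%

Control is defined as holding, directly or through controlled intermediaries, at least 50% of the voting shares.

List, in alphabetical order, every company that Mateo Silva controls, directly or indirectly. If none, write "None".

Mateo holds 66% of Juniper, so Mateo controls Juniper.
No other company's threshold is met.

Juniper Foods AB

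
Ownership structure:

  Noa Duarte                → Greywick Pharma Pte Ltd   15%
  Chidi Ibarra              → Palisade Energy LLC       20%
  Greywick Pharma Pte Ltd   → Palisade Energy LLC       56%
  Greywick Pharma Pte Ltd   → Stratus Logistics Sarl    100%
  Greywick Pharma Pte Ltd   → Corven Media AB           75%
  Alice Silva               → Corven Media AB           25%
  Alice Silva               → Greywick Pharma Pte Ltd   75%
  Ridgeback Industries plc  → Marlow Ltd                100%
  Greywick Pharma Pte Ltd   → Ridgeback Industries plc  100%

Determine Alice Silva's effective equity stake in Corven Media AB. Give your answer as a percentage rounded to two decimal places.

Alice reaches Corven along 2 paths.
Via Greywick: 75% × 75% = 56.25%.
Direct stake: 25% = 25%.
Total: 56.25% + 25% = 81.25%.

81.25%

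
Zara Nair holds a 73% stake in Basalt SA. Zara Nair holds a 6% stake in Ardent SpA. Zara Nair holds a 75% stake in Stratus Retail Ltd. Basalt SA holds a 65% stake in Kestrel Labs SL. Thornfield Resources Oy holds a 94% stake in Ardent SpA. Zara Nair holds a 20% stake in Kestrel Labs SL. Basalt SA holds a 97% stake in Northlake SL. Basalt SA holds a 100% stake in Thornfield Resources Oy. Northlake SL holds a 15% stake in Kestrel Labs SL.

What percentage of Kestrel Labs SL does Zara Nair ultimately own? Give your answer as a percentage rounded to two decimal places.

Zara reaches Kestrel along 3 paths.
Direct stake: 20% = 20%.
Via Basalt → Northlake: 73% × 97% × 15% = 10.6215%.
Via Basalt: 73% × 65% = 47.45%.
Total: 20% + 10.6215% + 47.45% = 78.0715%.
Rounded: 78.07%.

78.07%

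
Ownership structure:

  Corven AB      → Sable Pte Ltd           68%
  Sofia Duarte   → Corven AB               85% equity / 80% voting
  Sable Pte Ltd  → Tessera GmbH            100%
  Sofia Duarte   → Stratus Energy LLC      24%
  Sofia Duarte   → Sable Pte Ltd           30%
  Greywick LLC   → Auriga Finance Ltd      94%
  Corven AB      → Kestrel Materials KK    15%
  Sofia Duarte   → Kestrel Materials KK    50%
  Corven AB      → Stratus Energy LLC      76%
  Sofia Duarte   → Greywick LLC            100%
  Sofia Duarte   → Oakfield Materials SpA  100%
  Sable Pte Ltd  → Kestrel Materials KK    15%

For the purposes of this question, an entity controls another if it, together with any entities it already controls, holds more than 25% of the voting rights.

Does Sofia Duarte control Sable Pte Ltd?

Sofia holds 80% of Corven, so Sofia controls Corven.
Corven and Sofia together hold 68% + 30% = 98% of Sable, so Sofia controls Sable.

Yes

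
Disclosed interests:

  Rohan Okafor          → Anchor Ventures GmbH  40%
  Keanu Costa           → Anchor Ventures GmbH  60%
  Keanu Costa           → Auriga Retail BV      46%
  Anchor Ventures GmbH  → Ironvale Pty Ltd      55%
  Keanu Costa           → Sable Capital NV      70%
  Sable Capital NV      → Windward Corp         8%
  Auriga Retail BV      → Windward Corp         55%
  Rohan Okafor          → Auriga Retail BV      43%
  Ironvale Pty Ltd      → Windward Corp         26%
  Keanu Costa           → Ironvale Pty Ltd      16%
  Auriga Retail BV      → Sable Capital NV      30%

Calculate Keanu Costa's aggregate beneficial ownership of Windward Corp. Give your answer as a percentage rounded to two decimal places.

44.74%

Keanu reaches Windward along 5 paths.
Via Anchor → Ironvale: 60% × 55% × 26% = 8.58%.
Via Ironvale: 16% × 26% = 4.16%.
Via Auriga: 46% × 55% = 25.3%.
Via Sable: 70% × 8% = 5.6%.
Via Auriga → Sable: 46% × 30% × 8% = 1.104%.
Total: 8.58% + 4.16% + 25.3% + 5.6% + 1.104% = 44.744%.
Rounded: 44.74%.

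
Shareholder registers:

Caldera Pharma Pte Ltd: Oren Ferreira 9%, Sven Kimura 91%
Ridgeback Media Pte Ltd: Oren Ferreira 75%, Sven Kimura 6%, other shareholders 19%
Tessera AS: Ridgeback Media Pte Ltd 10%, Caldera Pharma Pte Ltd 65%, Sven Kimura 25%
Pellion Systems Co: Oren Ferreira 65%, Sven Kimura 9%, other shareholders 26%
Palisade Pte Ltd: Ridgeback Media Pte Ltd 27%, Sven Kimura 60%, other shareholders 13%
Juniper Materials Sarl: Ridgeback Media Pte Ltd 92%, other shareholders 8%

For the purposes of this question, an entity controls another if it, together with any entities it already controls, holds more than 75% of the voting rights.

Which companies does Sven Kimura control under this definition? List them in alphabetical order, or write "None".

Caldera Pharma Pte Ltd, Tessera AS

Sven holds 91% of Caldera, so Sven controls Caldera.
Caldera and Sven together hold 65% + 25% = 90% of Tessera, so Sven controls Tessera.
No other company's threshold is met.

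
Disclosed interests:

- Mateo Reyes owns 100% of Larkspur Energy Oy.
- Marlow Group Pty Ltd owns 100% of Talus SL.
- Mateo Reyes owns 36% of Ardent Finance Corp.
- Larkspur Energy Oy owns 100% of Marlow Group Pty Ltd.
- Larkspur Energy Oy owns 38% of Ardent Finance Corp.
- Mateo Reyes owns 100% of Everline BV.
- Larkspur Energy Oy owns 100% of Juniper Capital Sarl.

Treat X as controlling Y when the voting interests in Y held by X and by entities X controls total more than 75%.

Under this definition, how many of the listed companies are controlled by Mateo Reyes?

Mateo holds 100% of Larkspur, so Mateo controls Larkspur.
Larkspur holds 100% of Marlow, so Mateo controls Marlow.
Marlow holds 100% of Talus, so Mateo controls Talus.
Mateo holds 100% of Everline, so Mateo controls Everline.
Larkspur holds 100% of Juniper, so Mateo controls Juniper.
No other company's threshold is met.
Mateo controls 5 companies.

5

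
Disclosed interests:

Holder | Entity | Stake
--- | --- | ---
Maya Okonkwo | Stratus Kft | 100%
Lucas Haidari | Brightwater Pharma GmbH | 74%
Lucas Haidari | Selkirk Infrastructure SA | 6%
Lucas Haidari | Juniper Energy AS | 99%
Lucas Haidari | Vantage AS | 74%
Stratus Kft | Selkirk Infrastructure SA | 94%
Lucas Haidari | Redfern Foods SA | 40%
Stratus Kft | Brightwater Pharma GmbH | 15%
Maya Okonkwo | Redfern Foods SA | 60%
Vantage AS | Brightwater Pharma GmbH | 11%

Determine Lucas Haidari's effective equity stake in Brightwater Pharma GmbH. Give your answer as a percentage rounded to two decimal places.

Lucas reaches Brightwater along 2 paths.
Direct stake: 74% = 74%.
Via Vantage: 74% × 11% = 8.14%.
Total: 74% + 8.14% = 82.14%.

82.14%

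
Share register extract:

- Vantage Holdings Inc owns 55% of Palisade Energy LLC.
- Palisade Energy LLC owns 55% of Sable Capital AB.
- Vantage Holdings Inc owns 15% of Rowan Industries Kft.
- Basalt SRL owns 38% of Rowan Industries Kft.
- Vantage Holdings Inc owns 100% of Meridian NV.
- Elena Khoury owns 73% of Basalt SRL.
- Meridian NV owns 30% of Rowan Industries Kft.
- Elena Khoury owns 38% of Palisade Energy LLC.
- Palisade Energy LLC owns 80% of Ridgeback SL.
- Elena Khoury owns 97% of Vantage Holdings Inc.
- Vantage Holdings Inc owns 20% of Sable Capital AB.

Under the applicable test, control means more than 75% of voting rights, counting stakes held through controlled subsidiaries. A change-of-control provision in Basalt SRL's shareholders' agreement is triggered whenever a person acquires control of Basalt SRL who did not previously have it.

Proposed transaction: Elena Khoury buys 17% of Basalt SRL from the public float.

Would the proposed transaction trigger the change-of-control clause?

The purchase changes only Elena's holdings, so Elena is the only person who could newly come to control Basalt.
Elena holds 97% of Vantage, so Elena controls Vantage.
Elena and Vantage together hold 38% + 55% = 93% of Palisade, so Elena controls Palisade.
Vantage holds 100% of Meridian, so Elena controls Meridian.
Palisade holds 80% of Ridgeback, so Elena controls Ridgeback.
In Basalt, Elena's side holds only 73%, not > 75%.
So before the transaction, Elena does not control Basalt.
After the purchase, Elena's direct stake in Basalt rises to 73% + 17% = 90%.
Elena holds 90% of Basalt, so Elena controls Basalt.
Elena did not control Basalt before and does after, so the clause is triggered.

Yes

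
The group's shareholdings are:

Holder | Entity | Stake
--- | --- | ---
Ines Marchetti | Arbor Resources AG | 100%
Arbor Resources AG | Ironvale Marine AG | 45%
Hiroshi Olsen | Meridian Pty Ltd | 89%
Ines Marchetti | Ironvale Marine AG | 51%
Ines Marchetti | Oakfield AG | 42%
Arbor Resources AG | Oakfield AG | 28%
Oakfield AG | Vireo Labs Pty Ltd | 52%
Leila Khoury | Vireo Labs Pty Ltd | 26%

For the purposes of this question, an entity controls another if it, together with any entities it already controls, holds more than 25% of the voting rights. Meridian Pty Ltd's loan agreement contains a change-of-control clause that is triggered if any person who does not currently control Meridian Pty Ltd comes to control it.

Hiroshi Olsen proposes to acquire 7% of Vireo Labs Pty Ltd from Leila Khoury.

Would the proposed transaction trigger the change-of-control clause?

The purchase adds only to Hiroshi's holdings (Leila's stake shrinks), so Hiroshi is the only person who could newly come to control Meridian.
Hiroshi holds 89% of Meridian, so Hiroshi controls Meridian.
So Hiroshi already controls Meridian before the transaction.
After the purchase, Hiroshi holds 7% of Vireo directly, and Leila's stake falls to 19%.
Hiroshi controlled Meridian already, so this is not a new person acquiring control; every other person's position is unchanged or reduced.
No new person acquires control, so the clause is not triggered.

No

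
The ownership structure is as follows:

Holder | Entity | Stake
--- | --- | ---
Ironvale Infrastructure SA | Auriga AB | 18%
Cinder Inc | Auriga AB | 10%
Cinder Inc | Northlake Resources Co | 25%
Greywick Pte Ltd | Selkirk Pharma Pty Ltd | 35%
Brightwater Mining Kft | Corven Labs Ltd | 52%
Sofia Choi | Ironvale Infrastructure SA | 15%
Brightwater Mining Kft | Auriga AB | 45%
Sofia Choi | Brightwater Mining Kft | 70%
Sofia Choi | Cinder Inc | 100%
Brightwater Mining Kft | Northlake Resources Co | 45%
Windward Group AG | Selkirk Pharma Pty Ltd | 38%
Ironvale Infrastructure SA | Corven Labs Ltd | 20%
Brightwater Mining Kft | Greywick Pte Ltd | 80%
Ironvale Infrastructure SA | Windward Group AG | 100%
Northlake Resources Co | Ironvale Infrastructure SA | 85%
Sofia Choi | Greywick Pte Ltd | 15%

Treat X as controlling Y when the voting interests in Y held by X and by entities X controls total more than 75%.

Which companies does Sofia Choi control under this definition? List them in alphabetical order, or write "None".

Cinder Inc

Sofia holds 100% of Cinder, so Sofia controls Cinder.
No other company's threshold is met.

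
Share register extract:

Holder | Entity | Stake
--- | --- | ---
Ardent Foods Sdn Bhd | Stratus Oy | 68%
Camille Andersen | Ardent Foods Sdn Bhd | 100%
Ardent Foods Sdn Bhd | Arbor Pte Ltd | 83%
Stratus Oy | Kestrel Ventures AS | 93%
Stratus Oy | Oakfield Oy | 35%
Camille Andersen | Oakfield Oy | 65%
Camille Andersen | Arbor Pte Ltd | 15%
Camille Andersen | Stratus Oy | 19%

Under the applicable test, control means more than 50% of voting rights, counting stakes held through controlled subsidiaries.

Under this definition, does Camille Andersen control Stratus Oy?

Camille holds 100% of Ardent, so Camille controls Ardent.
Camille and Ardent together hold 19% + 68% = 87% of Stratus, so Camille controls Stratus.

Yes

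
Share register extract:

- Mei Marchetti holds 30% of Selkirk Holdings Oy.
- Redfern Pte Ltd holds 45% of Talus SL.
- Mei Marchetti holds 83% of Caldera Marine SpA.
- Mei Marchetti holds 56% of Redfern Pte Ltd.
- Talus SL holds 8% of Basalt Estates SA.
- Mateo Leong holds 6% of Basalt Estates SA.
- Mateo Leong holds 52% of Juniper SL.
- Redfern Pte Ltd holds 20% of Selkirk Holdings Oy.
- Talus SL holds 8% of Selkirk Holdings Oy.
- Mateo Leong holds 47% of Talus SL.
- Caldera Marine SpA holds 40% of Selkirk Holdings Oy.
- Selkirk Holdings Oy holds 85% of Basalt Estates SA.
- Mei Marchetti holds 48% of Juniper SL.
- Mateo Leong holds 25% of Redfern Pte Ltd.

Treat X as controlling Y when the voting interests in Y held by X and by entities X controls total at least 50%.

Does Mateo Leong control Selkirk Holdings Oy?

No

Mateo holds 52% of Juniper, so Mateo controls Juniper.
Neither Mateo nor any entity Mateo controls holds any voting interest in Selkirk.
So Mateo does not control Selkirk.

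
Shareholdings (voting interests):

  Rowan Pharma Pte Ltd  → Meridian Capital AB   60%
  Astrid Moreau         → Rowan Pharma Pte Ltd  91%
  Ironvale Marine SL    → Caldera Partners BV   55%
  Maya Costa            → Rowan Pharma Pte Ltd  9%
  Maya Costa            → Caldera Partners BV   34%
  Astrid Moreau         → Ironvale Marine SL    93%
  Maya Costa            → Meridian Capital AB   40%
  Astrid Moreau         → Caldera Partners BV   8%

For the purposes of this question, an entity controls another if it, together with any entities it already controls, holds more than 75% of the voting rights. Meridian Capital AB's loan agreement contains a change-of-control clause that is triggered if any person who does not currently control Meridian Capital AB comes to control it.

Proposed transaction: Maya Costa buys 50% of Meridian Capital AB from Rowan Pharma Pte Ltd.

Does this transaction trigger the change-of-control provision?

Yes

The purchase adds only to Maya's holdings (Rowan's stake shrinks), so Maya is the only person who could newly come to control Meridian.
Maya's largest direct stake is 40% in Meridian, which does not meet the threshold, so Maya controls no company.
In Meridian, Maya's side holds only 40%, not > 75%.
So before the transaction, Maya does not control Meridian.
After the purchase, Maya's direct stake in Meridian rises to 40% + 50% = 90%, and Rowan's stake falls to 10%.
Maya holds 90% of Meridian, so Maya controls Meridian.
Maya did not control Meridian before and does after, so the clause is triggered.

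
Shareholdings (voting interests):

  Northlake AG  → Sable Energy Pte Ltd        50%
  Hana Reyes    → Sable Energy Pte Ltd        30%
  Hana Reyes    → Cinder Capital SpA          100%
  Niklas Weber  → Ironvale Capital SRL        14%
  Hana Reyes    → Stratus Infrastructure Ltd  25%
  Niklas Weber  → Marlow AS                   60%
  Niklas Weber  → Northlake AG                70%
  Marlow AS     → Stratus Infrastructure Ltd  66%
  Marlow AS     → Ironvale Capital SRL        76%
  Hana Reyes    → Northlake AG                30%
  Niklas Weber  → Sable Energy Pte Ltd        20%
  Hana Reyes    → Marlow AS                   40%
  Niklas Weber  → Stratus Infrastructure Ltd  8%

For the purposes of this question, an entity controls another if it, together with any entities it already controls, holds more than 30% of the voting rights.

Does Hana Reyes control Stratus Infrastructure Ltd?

Hana holds 40% of Marlow, so Hana controls Marlow.
Hana and Marlow together hold 25% + 66% = 91% of Stratus, so Hana controls Stratus.

Yes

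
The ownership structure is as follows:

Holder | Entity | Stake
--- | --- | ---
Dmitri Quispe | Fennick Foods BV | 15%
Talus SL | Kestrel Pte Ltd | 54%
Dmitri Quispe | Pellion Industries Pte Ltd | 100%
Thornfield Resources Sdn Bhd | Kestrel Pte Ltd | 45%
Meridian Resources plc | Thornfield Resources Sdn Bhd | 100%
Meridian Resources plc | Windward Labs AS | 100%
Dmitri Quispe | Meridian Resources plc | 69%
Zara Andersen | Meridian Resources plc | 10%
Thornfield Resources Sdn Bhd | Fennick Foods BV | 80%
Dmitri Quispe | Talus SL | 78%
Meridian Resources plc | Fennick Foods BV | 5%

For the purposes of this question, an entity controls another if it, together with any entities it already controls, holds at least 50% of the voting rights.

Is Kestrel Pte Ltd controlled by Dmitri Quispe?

Yes

Dmitri holds 78% of Talus, so Dmitri controls Talus.
Dmitri holds 69% of Meridian, so Dmitri controls Meridian.
Meridian holds 100% of Thornfield, so Dmitri controls Thornfield.
Thornfield and Talus together hold 45% + 54% = 99% of Kestrel, so Dmitri controls Kestrel.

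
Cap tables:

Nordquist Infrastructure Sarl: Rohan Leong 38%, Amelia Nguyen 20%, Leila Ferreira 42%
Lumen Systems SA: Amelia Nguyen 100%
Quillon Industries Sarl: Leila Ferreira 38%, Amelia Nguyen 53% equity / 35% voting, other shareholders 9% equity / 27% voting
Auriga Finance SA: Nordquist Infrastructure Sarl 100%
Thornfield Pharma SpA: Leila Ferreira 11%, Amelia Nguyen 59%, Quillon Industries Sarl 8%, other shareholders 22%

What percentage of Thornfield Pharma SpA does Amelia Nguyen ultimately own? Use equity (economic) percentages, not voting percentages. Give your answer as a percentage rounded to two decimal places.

Amelia reaches Thornfield along 2 paths.
Direct stake: 59% = 59%.
Via Quillon: 53% × 8% = 4.24%.
Total: 59% + 4.24% = 63.24%.

63.24%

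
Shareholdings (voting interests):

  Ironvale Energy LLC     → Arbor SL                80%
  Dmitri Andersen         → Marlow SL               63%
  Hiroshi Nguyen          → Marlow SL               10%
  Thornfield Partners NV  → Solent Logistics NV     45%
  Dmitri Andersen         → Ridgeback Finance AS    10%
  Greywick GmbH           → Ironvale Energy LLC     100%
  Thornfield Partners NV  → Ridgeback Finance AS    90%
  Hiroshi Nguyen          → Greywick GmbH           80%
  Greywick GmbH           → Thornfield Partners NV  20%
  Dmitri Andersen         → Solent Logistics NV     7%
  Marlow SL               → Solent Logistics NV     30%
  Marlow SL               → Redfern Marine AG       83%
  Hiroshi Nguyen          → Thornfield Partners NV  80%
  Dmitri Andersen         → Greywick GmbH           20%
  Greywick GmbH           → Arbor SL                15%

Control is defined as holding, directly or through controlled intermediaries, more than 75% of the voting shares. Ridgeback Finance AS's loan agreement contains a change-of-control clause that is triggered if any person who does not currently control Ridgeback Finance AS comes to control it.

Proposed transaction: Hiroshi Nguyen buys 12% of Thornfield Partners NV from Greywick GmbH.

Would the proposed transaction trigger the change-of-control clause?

The purchase adds only to Hiroshi's holdings (Greywick's stake shrinks), so Hiroshi is the only person who could newly come to control Ridgeback.
Hiroshi holds 80% of Greywick, so Hiroshi controls Greywick.
Hiroshi and Greywick together hold 80% + 20% = 100% of Thornfield, so Hiroshi controls Thornfield.
Thornfield holds 90% of Ridgeback, so Hiroshi controls Ridgeback.
So Hiroshi already controls Ridgeback before the transaction.
After the purchase, Hiroshi's direct stake in Thornfield rises to 80% + 12% = 92%, and Greywick's stake falls to 8%.
Hiroshi controlled Ridgeback already, so this is not a new person acquiring control; every other person's position is unchanged or reduced.
No new person acquires control, so the clause is not triggered.

No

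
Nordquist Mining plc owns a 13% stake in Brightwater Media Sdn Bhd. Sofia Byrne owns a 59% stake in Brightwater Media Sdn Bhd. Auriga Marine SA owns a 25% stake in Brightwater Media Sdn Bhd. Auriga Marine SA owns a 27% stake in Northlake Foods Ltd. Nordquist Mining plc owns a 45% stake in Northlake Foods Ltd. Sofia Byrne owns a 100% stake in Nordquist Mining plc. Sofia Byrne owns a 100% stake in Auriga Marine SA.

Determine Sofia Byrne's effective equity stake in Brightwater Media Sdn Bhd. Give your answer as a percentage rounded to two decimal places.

97.00%

Sofia reaches Brightwater along 3 paths.
Direct stake: 59% = 59%.
Via Auriga: 100% × 25% = 25%.
Via Nordquist: 100% × 13% = 13%.
Total: 59% + 25% + 13% = 97%.
Rounded: 97.00%.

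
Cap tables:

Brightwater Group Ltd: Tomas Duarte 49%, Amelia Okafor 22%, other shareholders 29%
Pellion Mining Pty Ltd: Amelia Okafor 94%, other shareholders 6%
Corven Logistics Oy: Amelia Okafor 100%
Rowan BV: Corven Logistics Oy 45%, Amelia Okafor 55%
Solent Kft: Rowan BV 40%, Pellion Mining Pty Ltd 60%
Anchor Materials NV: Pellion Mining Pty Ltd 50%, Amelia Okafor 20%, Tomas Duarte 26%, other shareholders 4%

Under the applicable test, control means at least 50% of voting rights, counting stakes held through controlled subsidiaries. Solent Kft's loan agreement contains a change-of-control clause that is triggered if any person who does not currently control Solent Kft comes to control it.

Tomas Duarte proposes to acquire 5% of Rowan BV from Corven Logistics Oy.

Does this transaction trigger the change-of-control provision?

The purchase adds only to Tomas's holdings (Corven's stake shrinks), so Tomas is the only person who could newly come to control Solent.
Tomas's largest direct stake is 49% in Brightwater, which does not meet the threshold, so Tomas controls no company.
Neither Tomas nor any entity Tomas controls holds any voting interest in Solent.
So before the transaction, Tomas does not control Solent.
After the purchase, Tomas holds 5% of Rowan directly, and Corven's stake falls to 40%.
Tomas's side now holds 5% of Rowan, not ≥ 50%, so Tomas still does not control Rowan.
After the transaction, neither Tomas nor any entity Tomas controls holds a voting interest in Solent, so Tomas still does not control it.
No new person acquires control, so the clause is not triggered.

No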